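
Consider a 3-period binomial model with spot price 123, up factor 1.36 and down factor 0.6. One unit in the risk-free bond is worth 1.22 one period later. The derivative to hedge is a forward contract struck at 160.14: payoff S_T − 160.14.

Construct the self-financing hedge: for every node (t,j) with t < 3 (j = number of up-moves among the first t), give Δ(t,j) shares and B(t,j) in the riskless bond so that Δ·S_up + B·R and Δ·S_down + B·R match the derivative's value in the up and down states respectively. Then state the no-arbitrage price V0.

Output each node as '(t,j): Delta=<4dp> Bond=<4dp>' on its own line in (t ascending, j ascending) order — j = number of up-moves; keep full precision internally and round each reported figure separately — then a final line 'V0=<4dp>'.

Since d<R<u, set p* = (R−d)/(u−d) = 0.8158; price each node as the discounted p*-expectation of its children.
Terminal values V(3,·): V(3,0)=-133.5720, V(3,1)=-99.9192, V(3,2)=-23.6395, V(3,3)=149.2611
(2,0): S=44.2800. Δ = (V_up−V_dn)/(S_up−S_dn) = (-99.9192−-133.5720)/(60.2208−26.5680) = 1.0000. V = [p*·-99.9192 + (1−p*)·-133.5720]/1.22 = -86.9823. B = V − Δ·S = -131.2623.
(2,1): S=100.3680. Δ = (V_up−V_dn)/(S_up−S_dn) = (-23.6395−-99.9192)/(136.5005−60.2208) = 1.0000. V = [p*·-23.6395 + (1−p*)·-99.9192]/1.22 = -30.8943. B = V − Δ·S = -131.2623.
(2,2): S=227.5008. Δ = (V_up−V_dn)/(S_up−S_dn) = (149.2611−-23.6395)/(309.4011−136.5005) = 1.0000. V = [p*·149.2611 + (1−p*)·-23.6395]/1.22 = 96.2385. B = V − Δ·S = -131.2623.
(1,0): S=73.8000. Δ = (V_up−V_dn)/(S_up−S_dn) = (-30.8943−-86.9823)/(100.3680−44.2800) = 1.0000. V = [p*·-30.8943 + (1−p*)·-86.9823]/1.22 = -33.7920. B = V − Δ·S = -107.5920.
(1,1): S=167.2800. Δ = (V_up−V_dn)/(S_up−S_dn) = (96.2385−-30.8943)/(227.5008−100.3680) = 1.0000. V = [p*·96.2385 + (1−p*)·-30.8943]/1.22 = 59.6880. B = V − Δ·S = -107.5920.
(0,0): S=123.0000. Δ = (V_up−V_dn)/(S_up−S_dn) = (59.6880−-33.7920)/(167.2800−73.8000) = 1.0000. V = [p*·59.6880 + (1−p*)·-33.7920]/1.22 = 34.8098. B = V − Δ·S = -88.1902.
Self-financing check: at every node Δ·S+B equals the discounted successor values.

(0,0): Delta=1.0000 Bond=-88.1902
(1,0): Delta=1.0000 Bond=-107.5920
(1,1): Delta=1.0000 Bond=-107.5920
(2,0): Delta=1.0000 Bond=-131.2623
(2,1): Delta=1.0000 Bond=-131.2623
(2,2): Delta=1.0000 Bond=-131.2623
V0=34.8098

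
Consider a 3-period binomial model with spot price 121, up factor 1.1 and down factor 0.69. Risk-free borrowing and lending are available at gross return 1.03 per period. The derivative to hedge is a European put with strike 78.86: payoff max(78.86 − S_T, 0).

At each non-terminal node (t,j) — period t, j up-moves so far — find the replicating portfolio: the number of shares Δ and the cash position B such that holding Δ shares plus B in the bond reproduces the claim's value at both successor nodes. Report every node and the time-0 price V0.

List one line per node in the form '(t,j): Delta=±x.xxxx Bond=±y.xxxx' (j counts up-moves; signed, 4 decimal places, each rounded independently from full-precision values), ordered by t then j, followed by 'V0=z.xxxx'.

Under the risk-neutral measure, an up-move has probability p* = (R−d)/(u−d) = 0.8293 and values discount at R = 1.03.
At expiry t=3: V(3,0)=39.1104, V(3,1)=15.4911, V(3,2)=0.0000, V(3,3)=0.0000
Node (2,0) S=57.6081: V=(p*·15.4911+(1−p*)·39.1104)/1.03=18.9550; Δ=(15.4911−39.1104)/(63.3689−39.7496)=-1.0000; B=V−Δ·S=76.5631
Node (2,1) S=91.8390: V=(p*·0.0000+(1−p*)·15.4911)/1.03=2.5678; Δ=(0.0000−15.4911)/(101.0229−63.3689)=-0.4114; B=V−Δ·S=40.3509
Node (2,2) S=146.4100: V=(p*·0.0000+(1−p*)·0.0000)/1.03=0.0000; Δ=(0.0000−0.0000)/(161.0510−101.0229)=0.0000; B=V−Δ·S=0.0000
Node (1,0) S=83.4900: V=(p*·2.5678+(1−p*)·18.9550)/1.03=5.2093; Δ=(2.5678−18.9550)/(91.8390−57.6081)=-0.4787; B=V−Δ·S=45.1782
Node (1,1) S=133.1000: V=(p*·0.0000+(1−p*)·2.5678)/1.03=0.4256; Δ=(0.0000−2.5678)/(146.4100−91.8390)=-0.0471; B=V−Δ·S=6.6885
Node (0,0) S=121.0000: V=(p*·0.4256+(1−p*)·5.2093)/1.03=1.2062; Δ=(0.4256−5.2093)/(133.1000−83.4900)=-0.0964; B=V−Δ·S=12.8737
Root portfolio cost Δ·121+B reproduces V0=1.2062.

(0,0): Delta=-0.0964 Bond=12.8737
(1,0): Delta=-0.4787 Bond=45.1782
(1,1): Delta=-0.0471 Bond=6.6885
(2,0): Delta=-1.0000 Bond=76.5631
(2,1): Delta=-0.4114 Bond=40.3509
(2,2): Delta=0.0000 Bond=0.0000
V0=1.2062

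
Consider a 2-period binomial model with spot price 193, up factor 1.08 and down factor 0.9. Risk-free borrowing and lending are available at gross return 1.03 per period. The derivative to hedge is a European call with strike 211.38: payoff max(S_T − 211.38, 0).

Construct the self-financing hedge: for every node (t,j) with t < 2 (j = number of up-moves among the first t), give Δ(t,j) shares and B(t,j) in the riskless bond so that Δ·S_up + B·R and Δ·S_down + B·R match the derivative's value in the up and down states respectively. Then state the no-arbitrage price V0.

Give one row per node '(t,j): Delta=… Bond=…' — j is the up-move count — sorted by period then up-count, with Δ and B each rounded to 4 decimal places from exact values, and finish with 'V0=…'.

(0,0): Delta=0.2772 Bond=-46.7521
(1,0): Delta=0.0000 Bond=0.0000
(1,1): Delta=0.3661 Bond=-66.6757
V0=6.7531

Risk-neutral probability p* = (R−d)/(u−d) = (1.03−0.9)/(1.08−0.9) = 0.7222.
Terminal values V(2,·): V(2,0)=0.0000, V(2,1)=0.0000, V(2,2)=13.7352
Node (1,0) S=173.7000: V=(p*·0.0000+(1−p*)·0.0000)/1.03=0.0000; Δ=(0.0000−0.0000)/(187.5960−156.3300)=0.0000; B=V−Δ·S=0.0000
Node (1,1) S=208.4400: V=(p*·13.7352+(1−p*)·0.0000)/1.03=9.6309; Δ=(13.7352−0.0000)/(225.1152−187.5960)=0.3661; B=V−Δ·S=-66.6757
Node (0,0) S=193.0000: V=(p*·9.6309+(1−p*)·0.0000)/1.03=6.7531; Δ=(9.6309−0.0000)/(208.4400−173.7000)=0.2772; B=V−Δ·S=-46.7521
Root portfolio cost Δ·193+B reproduces V0=6.7531.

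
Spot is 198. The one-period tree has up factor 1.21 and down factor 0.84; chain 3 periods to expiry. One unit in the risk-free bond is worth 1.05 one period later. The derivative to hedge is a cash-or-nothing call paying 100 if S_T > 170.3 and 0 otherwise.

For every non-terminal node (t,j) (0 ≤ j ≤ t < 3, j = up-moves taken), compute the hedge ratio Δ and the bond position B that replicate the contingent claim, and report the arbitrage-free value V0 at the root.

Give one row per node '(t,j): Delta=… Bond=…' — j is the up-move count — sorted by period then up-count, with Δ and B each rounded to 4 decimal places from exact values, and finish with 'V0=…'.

(0,0): Delta=0.6077 Bond=-68.4395
(1,0): Delta=0.8784 Bond=-116.8736
(1,1): Delta=0.4646 Bond=-37.5665
(2,0): Delta=0.0000 Bond=0.0000
(2,1): Delta=1.3430 Bond=-216.2162
(2,2): Delta=0.0000 Bond=95.2381
V0=51.8937

Risk-neutral probability p* = (R−d)/(u−d) = (1.05−0.84)/(1.21−0.84) = 0.5676.
Payoff layer (t=3): V(3,0)=0.0000, V(3,1)=0.0000, V(3,2)=100.0000, V(3,3)=100.0000
(2,0): S=139.7088. Δ = (V_up−V_dn)/(S_up−S_dn) = (0.0000−0.0000)/(169.0476−117.3554) = 0.0000. V = [p*·0.0000 + (1−p*)·0.0000]/1.05 = 0.0000. B = V − Δ·S = 0.0000.
(2,1): S=201.2472. Δ = (V_up−V_dn)/(S_up−S_dn) = (100.0000−0.0000)/(243.5091−169.0476) = 1.3430. V = [p*·100.0000 + (1−p*)·0.0000]/1.05 = 54.0541. B = V − Δ·S = -216.2162.
(2,2): S=289.8918. Δ = (V_up−V_dn)/(S_up−S_dn) = (100.0000−100.0000)/(350.7691−243.5091) = 0.0000. V = [p*·100.0000 + (1−p*)·100.0000]/1.05 = 95.2381. B = V − Δ·S = 95.2381.
(1,0): S=166.3200. Δ = (V_up−V_dn)/(S_up−S_dn) = (54.0541−0.0000)/(201.2472−139.7088) = 0.8784. V = [p*·54.0541 + (1−p*)·0.0000]/1.05 = 29.2184. B = V − Δ·S = -116.8736.
(1,1): S=239.5800. Δ = (V_up−V_dn)/(S_up−S_dn) = (95.2381−54.0541)/(289.8918−201.2472) = 0.4646. V = [p*·95.2381 + (1−p*)·54.0541]/1.05 = 73.7417. B = V − Δ·S = -37.5665.
(0,0): S=198.0000. Δ = (V_up−V_dn)/(S_up−S_dn) = (73.7417−29.2184)/(239.5800−166.3200) = 0.6077. V = [p*·73.7417 + (1−p*)·29.2184]/1.05 = 51.8937. B = V − Δ·S = -68.4395.
Self-financing check: at every node Δ·S+B equals the discounted successor values.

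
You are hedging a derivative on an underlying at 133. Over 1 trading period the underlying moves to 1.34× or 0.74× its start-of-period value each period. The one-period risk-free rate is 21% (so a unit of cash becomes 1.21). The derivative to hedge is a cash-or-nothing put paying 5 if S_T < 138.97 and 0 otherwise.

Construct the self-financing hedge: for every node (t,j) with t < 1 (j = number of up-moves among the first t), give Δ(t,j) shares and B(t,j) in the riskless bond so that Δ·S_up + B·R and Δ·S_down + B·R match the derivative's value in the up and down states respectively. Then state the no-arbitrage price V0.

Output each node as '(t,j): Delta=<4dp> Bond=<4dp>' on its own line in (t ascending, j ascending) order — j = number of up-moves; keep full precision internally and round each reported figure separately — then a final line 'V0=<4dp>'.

Since d<R<u, set p* = (R−d)/(u−d) = 0.7833; price each node as the discounted p*-expectation of its children.
Terminal payoffs: V(1,0)=5.0000, V(1,1)=0.0000
  t=0,j=0: stock 133.0000 → up 178.2200 (V=0.0000), down 98.4200 (V=5.0000). Price 0.8953; hedge Δ=-0.0627, bond B=9.2287.
Each (Δ,B) replicates both successor values, so the strategy is self-financing and V0 is arbitrage-free.

(0,0): Delta=-0.0627 Bond=9.2287
V0=0.8953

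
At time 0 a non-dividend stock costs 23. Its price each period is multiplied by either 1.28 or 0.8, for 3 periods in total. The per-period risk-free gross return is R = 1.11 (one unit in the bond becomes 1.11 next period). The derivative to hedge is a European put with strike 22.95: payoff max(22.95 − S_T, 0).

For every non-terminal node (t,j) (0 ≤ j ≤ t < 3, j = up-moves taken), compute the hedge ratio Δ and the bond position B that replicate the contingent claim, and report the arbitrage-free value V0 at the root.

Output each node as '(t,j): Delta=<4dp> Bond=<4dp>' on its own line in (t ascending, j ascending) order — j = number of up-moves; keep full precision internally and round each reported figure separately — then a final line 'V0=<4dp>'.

Under the risk-neutral measure, an up-move has probability p* = (R−d)/(u−d) = 0.6458 and values discount at R = 1.11.
Payoff layer (t=3): V(3,0)=11.1740, V(3,1)=4.1084, V(3,2)=0.0000, V(3,3)=0.0000
Node (2,0) S=14.7200: V=(p*·4.1084+(1−p*)·11.1740)/1.11=5.9557; Δ=(4.1084−11.1740)/(18.8416−11.7760)=-1.0000; B=V−Δ·S=20.6757
Node (2,1) S=23.5520: V=(p*·0.0000+(1−p*)·4.1084)/1.11=1.3109; Δ=(0.0000−4.1084)/(30.1466−18.8416)=-0.3634; B=V−Δ·S=9.8700
Node (2,2) S=37.6832: V=(p*·0.0000+(1−p*)·0.0000)/1.11=0.0000; Δ=(0.0000−0.0000)/(48.2345−30.1466)=0.0000; B=V−Δ·S=0.0000
Node (1,0) S=18.4000: V=(p*·1.3109+(1−p*)·5.9557)/1.11=2.6630; Δ=(1.3109−5.9557)/(23.5520−14.7200)=-0.5259; B=V−Δ·S=12.3397
Node (1,1) S=29.4400: V=(p*·0.0000+(1−p*)·1.3109)/1.11=0.4183; Δ=(0.0000−1.3109)/(37.6832−23.5520)=-0.0928; B=V−Δ·S=3.1492
Node (0,0) S=23.0000: V=(p*·0.4183+(1−p*)·2.6630)/1.11=1.0930; Δ=(0.4183−2.6630)/(29.4400−18.4000)=-0.2033; B=V−Δ·S=5.7695
Each (Δ,B) replicates both successor values, so the strategy is self-financing and V0 is arbitrage-free.

(0,0): Delta=-0.2033 Bond=5.7695
(1,0): Delta=-0.5259 Bond=12.3397
(1,1): Delta=-0.0928 Bond=3.1492
(2,0): Delta=-1.0000 Bond=20.6757
(2,1): Delta=-0.3634 Bond=9.8700
(2,2): Delta=0.0000 Bond=0.0000
V0=1.0930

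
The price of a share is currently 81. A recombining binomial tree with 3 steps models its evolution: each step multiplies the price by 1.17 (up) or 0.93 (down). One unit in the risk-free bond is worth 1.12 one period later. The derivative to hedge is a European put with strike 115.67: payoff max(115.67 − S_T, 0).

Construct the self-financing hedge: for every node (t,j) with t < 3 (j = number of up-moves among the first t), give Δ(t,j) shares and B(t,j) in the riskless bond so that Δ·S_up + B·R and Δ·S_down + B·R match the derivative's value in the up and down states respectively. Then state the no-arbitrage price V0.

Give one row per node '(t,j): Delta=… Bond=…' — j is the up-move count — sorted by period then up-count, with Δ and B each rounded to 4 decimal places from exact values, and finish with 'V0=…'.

(0,0): Delta=-0.6386 Bond=58.0259
(1,0): Delta=-1.0000 Bond=92.2114
(1,1): Delta=-0.5630 Bond=57.8253
(2,0): Delta=-1.0000 Bond=103.2768
(2,1): Delta=-1.0000 Bond=103.2768
(2,2): Delta=-0.4716 Bond=54.6294
V0=6.2973

Under the risk-neutral measure, an up-move has probability p* = (R−d)/(u−d) = 0.7917 and values discount at R = 1.12.
Terminal payoffs: V(3,0)=50.5171, V(3,1)=33.7034, V(3,2)=12.5508, V(3,3)=0.0000
Node (2,0) S=70.0569: V=(p*·33.7034+(1−p*)·50.5171)/1.12=33.2199; Δ=(33.7034−50.5171)/(81.9666−65.1529)=-1.0000; B=V−Δ·S=103.2768
Node (2,1) S=88.1361: V=(p*·12.5508+(1−p*)·33.7034)/1.12=15.1407; Δ=(12.5508−33.7034)/(103.1192−81.9666)=-1.0000; B=V−Δ·S=103.2768
Node (2,2) S=110.8809: V=(p*·0.0000+(1−p*)·12.5508)/1.12=2.3346; Δ=(0.0000−12.5508)/(129.7307−103.1192)=-0.4716; B=V−Δ·S=54.6294
Node (1,0) S=75.3300: V=(p*·15.1407+(1−p*)·33.2199)/1.12=16.8814; Δ=(15.1407−33.2199)/(88.1361−70.0569)=-1.0000; B=V−Δ·S=92.2114
Node (1,1) S=94.7700: V=(p*·2.3346+(1−p*)·15.1407)/1.12=4.4665; Δ=(2.3346−15.1407)/(110.8809−88.1361)=-0.5630; B=V−Δ·S=57.8253
Node (0,0) S=81.0000: V=(p*·4.4665+(1−p*)·16.8814)/1.12=6.2973; Δ=(4.4665−16.8814)/(94.7700−75.3300)=-0.6386; B=V−Δ·S=58.0259
Root portfolio cost Δ·81+B reproduces V0=6.2973.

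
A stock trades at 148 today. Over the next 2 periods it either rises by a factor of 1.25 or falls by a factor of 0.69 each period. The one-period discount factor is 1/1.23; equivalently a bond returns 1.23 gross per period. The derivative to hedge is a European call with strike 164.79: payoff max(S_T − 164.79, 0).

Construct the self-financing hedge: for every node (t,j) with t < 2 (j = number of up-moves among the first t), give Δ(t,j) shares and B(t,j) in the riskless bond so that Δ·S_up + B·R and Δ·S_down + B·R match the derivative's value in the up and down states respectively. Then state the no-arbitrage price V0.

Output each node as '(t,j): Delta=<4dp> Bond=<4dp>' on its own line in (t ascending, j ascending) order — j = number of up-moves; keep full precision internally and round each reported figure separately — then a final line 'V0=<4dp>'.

Risk-neutral probability p* = (R−d)/(u−d) = (1.23−0.69)/(1.25−0.69) = 0.9643.
Terminal payoffs: V(2,0)=0.0000, V(2,1)=0.0000, V(2,2)=66.4600
  t=1,j=0: stock 102.1200 → up 127.6500 (V=0.0000), down 70.4628 (V=0.0000). Price 0.0000; hedge Δ=0.0000, bond B=0.0000.
  t=1,j=1: stock 185.0000 → up 231.2500 (V=66.4600), down 127.6500 (V=0.0000). Price 52.1028; hedge Δ=0.6415, bond B=-66.5758.
  t=0,j=0: stock 148.0000 → up 185.0000 (V=52.1028), down 102.1200 (V=0.0000). Price 40.8471; hedge Δ=0.6287, bond B=-52.1936.
Check: Δ(0,0)·S0 + B(0,0) = 40.8471 = V0.

(0,0): Delta=0.6287 Bond=-52.1936
(1,0): Delta=0.0000 Bond=0.0000
(1,1): Delta=0.6415 Bond=-66.5758
V0=40.8471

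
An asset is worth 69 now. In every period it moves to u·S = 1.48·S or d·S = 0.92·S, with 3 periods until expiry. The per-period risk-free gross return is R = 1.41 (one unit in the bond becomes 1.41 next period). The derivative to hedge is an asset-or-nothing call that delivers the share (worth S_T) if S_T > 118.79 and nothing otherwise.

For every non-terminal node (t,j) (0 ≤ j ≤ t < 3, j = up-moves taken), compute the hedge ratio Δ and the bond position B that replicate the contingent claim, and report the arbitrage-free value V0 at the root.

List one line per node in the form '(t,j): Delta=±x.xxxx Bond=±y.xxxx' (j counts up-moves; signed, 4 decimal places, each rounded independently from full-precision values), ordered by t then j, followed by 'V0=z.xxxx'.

Risk-neutral probability p* = (R−d)/(u−d) = (1.41−0.92)/(1.48−0.92) = 0.8750.
Terminal payoffs: V(3,0)=0.0000, V(3,1)=0.0000, V(3,2)=139.0466, V(3,3)=223.6836
(2,0): S=58.4016. Δ = (V_up−V_dn)/(S_up−S_dn) = (0.0000−0.0000)/(86.4344−53.7295) = 0.0000. V = [p*·0.0000 + (1−p*)·0.0000]/1.41 = 0.0000. B = V − Δ·S = 0.0000.
(2,1): S=93.9504. Δ = (V_up−V_dn)/(S_up−S_dn) = (139.0466−0.0000)/(139.0466−86.4344) = 2.6429. V = [p*·139.0466 + (1−p*)·0.0000]/1.41 = 86.2878. B = V − Δ·S = -162.0097.
(2,2): S=151.1376. Δ = (V_up−V_dn)/(S_up−S_dn) = (223.6836−139.0466)/(223.6836−139.0466) = 1.0000. V = [p*·223.6836 + (1−p*)·139.0466]/1.41 = 151.1376. B = V − Δ·S = 0.0000.
(1,0): S=63.4800. Δ = (V_up−V_dn)/(S_up−S_dn) = (86.2878−0.0000)/(93.9504−58.4016) = 2.4273. V = [p*·86.2878 + (1−p*)·0.0000]/1.41 = 53.5474. B = V − Δ·S = -100.5379.
(1,1): S=102.1200. Δ = (V_up−V_dn)/(S_up−S_dn) = (151.1376−86.2878)/(151.1376−93.9504) = 1.1340. V = [p*·151.1376 + (1−p*)·86.2878]/1.41 = 101.4407. B = V − Δ·S = -14.3626.
(0,0): S=69.0000. Δ = (V_up−V_dn)/(S_up−S_dn) = (101.4407−53.5474)/(102.1200−63.4800) = 1.2395. V = [p*·101.4407 + (1−p*)·53.5474]/1.41 = 67.6979. B = V − Δ·S = -17.8259.
Check: Δ(0,0)·S0 + B(0,0) = 67.6979 = V0.

(0,0): Delta=1.2395 Bond=-17.8259
(1,0): Delta=2.4273 Bond=-100.5379
(1,1): Delta=1.1340 Bond=-14.3626
(2,0): Delta=0.0000 Bond=0.0000
(2,1): Delta=2.6429 Bond=-162.0097
(2,2): Delta=1.0000 Bond=0.0000
V0=67.6979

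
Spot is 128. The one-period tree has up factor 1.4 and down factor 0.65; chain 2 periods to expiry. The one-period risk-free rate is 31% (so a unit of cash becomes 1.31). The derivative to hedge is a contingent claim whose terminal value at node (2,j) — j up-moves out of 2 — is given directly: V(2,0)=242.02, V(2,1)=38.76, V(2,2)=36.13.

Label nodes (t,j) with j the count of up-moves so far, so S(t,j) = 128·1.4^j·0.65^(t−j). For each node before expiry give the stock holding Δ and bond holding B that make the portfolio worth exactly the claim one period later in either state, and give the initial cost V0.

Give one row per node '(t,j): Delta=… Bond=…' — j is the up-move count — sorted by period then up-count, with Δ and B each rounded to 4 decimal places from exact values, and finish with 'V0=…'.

(0,0): Delta=-0.2124 Bond=50.2861
(1,0): Delta=-3.2574 Bond=319.2204
(1,1): Delta=-0.0196 Bond=31.3277
V0=23.1049

Risk-neutral probability p* = (R−d)/(u−d) = (1.31−0.65)/(1.4−0.65) = 0.8800.
Terminal values V(2,·): V(2,0)=242.0200, V(2,1)=38.7600, V(2,2)=36.1300
  t=1,j=0: stock 83.2000 → up 116.4800 (V=38.7600), down 54.0800 (V=242.0200). Price 48.2070; hedge Δ=-3.2574, bond B=319.2204.
  t=1,j=1: stock 179.2000 → up 250.8800 (V=36.1300), down 116.4800 (V=38.7600). Price 27.8211; hedge Δ=-0.0196, bond B=31.3277.
  t=0,j=0: stock 128.0000 → up 179.2000 (V=27.8211), down 83.2000 (V=48.2070). Price 23.1049; hedge Δ=-0.2124, bond B=50.2861.
The time-0 hedge costs 23.1049, which is the no-arbitrage price.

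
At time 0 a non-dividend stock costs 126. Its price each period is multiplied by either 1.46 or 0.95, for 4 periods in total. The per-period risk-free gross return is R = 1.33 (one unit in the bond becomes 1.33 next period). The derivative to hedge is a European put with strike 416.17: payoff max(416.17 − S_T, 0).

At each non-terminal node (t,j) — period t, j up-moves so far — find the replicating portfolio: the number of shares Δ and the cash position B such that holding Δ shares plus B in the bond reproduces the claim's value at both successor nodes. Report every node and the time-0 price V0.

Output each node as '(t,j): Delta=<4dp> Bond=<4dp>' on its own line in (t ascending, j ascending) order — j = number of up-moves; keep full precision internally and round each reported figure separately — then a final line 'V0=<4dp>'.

Risk-neutral probability p* = (R−d)/(u−d) = (1.33−0.95)/(1.46−0.95) = 0.7451.
Terminal payoffs: V(4,0)=313.5422, V(4,1)=258.4473, V(4,2)=173.7751, V(4,3)=43.6473, V(4,4)=0.0000
(3,0): S=108.0292. Δ = (V_up−V_dn)/(S_up−S_dn) = (258.4473−313.5422)/(157.7227−102.6278) = -1.0000. V = [p*·258.4473 + (1−p*)·313.5422]/1.33 = 204.8805. B = V − Δ·S = 312.9098.
(3,1): S=166.0239. Δ = (V_up−V_dn)/(S_up−S_dn) = (173.7751−258.4473)/(242.3949−157.7227) = -1.0000. V = [p*·173.7751 + (1−p*)·258.4473]/1.33 = 146.8859. B = V − Δ·S = 312.9098.
(3,2): S=255.1525. Δ = (V_up−V_dn)/(S_up−S_dn) = (43.6473−173.7751)/(372.5227−242.3949) = -1.0000. V = [p*·43.6473 + (1−p*)·173.7751]/1.33 = 57.7573. B = V − Δ·S = 312.9098.
(3,3): S=392.1291. Δ = (V_up−V_dn)/(S_up−S_dn) = (0.0000−43.6473)/(572.5085−372.5227) = -0.2183. V = [p*·0.0000 + (1−p*)·43.6473]/1.33 = 8.3653. B = V − Δ·S = 93.9482.
(2,0): S=113.7150. Δ = (V_up−V_dn)/(S_up−S_dn) = (146.8859−204.8805)/(166.0239−108.0292) = -1.0000. V = [p*·146.8859 + (1−p*)·204.8805]/1.33 = 121.5555. B = V − Δ·S = 235.2705.
(2,1): S=174.7620. Δ = (V_up−V_dn)/(S_up−S_dn) = (57.7573−146.8859)/(255.1525−166.0239) = -1.0000. V = [p*·57.7573 + (1−p*)·146.8859]/1.33 = 60.5085. B = V − Δ·S = 235.2705.
(2,2): S=268.5816. Δ = (V_up−V_dn)/(S_up−S_dn) = (8.3653−57.7573)/(392.1291−255.1525) = -0.3606. V = [p*·8.3653 + (1−p*)·57.7573]/1.33 = 15.7559. B = V − Δ·S = 112.6030.
(1,0): S=119.7000. Δ = (V_up−V_dn)/(S_up−S_dn) = (60.5085−121.5555)/(174.7620−113.7150) = -1.0000. V = [p*·60.5085 + (1−p*)·121.5555]/1.33 = 57.1951. B = V − Δ·S = 176.8951.
(1,1): S=183.9600. Δ = (V_up−V_dn)/(S_up−S_dn) = (15.7559−60.5085)/(268.5816−174.7620) = -0.4770. V = [p*·15.7559 + (1−p*)·60.5085]/1.33 = 20.4236. B = V − Δ·S = 108.1738.
(0,0): S=126.0000. Δ = (V_up−V_dn)/(S_up−S_dn) = (20.4236−57.1951)/(183.9600−119.7000) = -0.5722. V = [p*·20.4236 + (1−p*)·57.1951]/1.33 = 22.4036. B = V − Δ·S = 94.5045.
Self-financing check: at every node Δ·S+B equals the discounted successor values.

(0,0): Delta=-0.5722 Bond=94.5045
(1,0): Delta=-1.0000 Bond=176.8951
(1,1): Delta=-0.4770 Bond=108.1738
(2,0): Delta=-1.0000 Bond=235.2705
(2,1): Delta=-1.0000 Bond=235.2705
(2,2): Delta=-0.3606 Bond=112.6030
(3,0): Delta=-1.0000 Bond=312.9098
(3,1): Delta=-1.0000 Bond=312.9098
(3,2): Delta=-1.0000 Bond=312.9098
(3,3): Delta=-0.2183 Bond=93.9482
V0=22.4036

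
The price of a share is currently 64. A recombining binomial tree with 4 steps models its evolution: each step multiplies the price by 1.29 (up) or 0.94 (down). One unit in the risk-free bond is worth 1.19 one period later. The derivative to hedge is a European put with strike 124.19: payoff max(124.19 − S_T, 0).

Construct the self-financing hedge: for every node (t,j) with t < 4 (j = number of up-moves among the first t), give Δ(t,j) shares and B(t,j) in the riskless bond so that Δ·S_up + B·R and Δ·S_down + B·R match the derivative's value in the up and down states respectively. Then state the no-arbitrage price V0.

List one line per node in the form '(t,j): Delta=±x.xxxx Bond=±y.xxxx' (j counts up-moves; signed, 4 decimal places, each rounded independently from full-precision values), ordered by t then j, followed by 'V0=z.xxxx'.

Since d<R<u, set p* = (R−d)/(u−d) = 0.7143; price each node as the discounted p*-expectation of its children.
Payoff layer (t=4): V(4,0)=74.2221, V(4,1)=55.6170, V(4,2)=30.0845, V(4,3)=0.0000, V(4,4)=0.0000
  t=3,j=0: stock 53.1574 → up 68.5730 (V=55.6170), down 49.9679 (V=74.2221). Price 51.2040; hedge Δ=-1.0000, bond B=104.3613.
  t=3,j=1: stock 72.9500 → up 94.1055 (V=30.0845), down 68.5730 (V=55.6170). Price 31.4113; hedge Δ=-1.0000, bond B=104.3613.
  t=3,j=2: stock 100.1123 → up 129.1448 (V=0.0000), down 94.1055 (V=30.0845). Price 7.2232; hedge Δ=-0.8586, bond B=93.1788.
  t=3,j=3: stock 137.3881 → up 177.2306 (V=0.0000), down 129.1448 (V=0.0000). Price 0.0000; hedge Δ=0.0000, bond B=0.0000.
  t=2,j=0: stock 56.5504 → up 72.9500 (V=31.4113), down 53.1574 (V=51.2040). Price 31.1482; hedge Δ=-1.0000, bond B=87.6986.
  t=2,j=1: stock 77.6064 → up 100.1123 (V=7.2232), down 72.9500 (V=31.4113). Price 11.8774; hedge Δ=-0.8905, bond B=80.9864.
  t=2,j=2: stock 106.5024 → up 137.3881 (V=0.0000), down 100.1123 (V=7.2232). Price 1.7343; hedge Δ=-0.1938, bond B=22.3719.
  t=1,j=0: stock 60.1600 → up 77.6064 (V=11.8774), down 56.5504 (V=31.1482). Price 14.6078; hedge Δ=-0.9152, bond B=69.6674.
  t=1,j=1: stock 82.5600 → up 106.5024 (V=1.7343), down 77.6064 (V=11.8774). Price 3.8927; hedge Δ=-0.3510, bond B=32.8730.
  t=0,j=0: stock 64.0000 → up 82.5600 (V=3.8927), down 60.1600 (V=14.6078). Price 5.8438; hedge Δ=-0.4784, bond B=36.4586.
The time-0 hedge costs 5.8438, which is the no-arbitrage price.

(0,0): Delta=-0.4784 Bond=36.4586
(1,0): Delta=-0.9152 Bond=69.6674
(1,1): Delta=-0.3510 Bond=32.8730
(2,0): Delta=-1.0000 Bond=87.6986
(2,1): Delta=-0.8905 Bond=80.9864
(2,2): Delta=-0.1938 Bond=22.3719
(3,0): Delta=-1.0000 Bond=104.3613
(3,1): Delta=-1.0000 Bond=104.3613
(3,2): Delta=-0.8586 Bond=93.1788
(3,3): Delta=0.0000 Bond=0.0000
V0=5.8438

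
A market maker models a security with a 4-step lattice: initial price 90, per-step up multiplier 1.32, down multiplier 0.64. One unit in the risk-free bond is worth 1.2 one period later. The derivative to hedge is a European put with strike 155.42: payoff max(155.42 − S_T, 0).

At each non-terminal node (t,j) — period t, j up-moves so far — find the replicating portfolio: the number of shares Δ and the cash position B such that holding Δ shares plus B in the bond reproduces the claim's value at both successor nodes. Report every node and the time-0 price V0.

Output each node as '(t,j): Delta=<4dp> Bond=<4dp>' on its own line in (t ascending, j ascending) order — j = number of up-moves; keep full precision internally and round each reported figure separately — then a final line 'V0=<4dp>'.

(0,0): Delta=-0.3778 Bond=45.0850
(1,0): Delta=-1.0000 Bond=89.9421
(1,1): Delta=-0.3131 Bond=46.4220
(2,0): Delta=-1.0000 Bond=107.9306
(2,1): Delta=-1.0000 Bond=107.9306
(2,2): Delta=-0.2418 Bond=44.5155
(3,0): Delta=-1.0000 Bond=129.5167
(3,1): Delta=-1.0000 Bond=129.5167
(3,2): Delta=-1.0000 Bond=129.5167
(3,3): Delta=-0.1630 Bond=37.1118
V0=11.0852

Since d<R<u, set p* = (R−d)/(u−d) = 0.8235; price each node as the discounted p*-expectation of its children.
Payoff layer (t=4): V(4,0)=140.3205, V(4,1)=124.2773, V(4,2)=91.1882, V(4,3)=22.9418, V(4,4)=0.0000
  t=3,j=0: stock 23.5930 → up 31.1427 (V=124.2773), down 15.0995 (V=140.3205). Price 105.9237; hedge Δ=-1.0000, bond B=129.5167.
  t=3,j=1: stock 48.6605 → up 64.2318 (V=91.1882), down 31.1427 (V=124.2773). Price 80.8562; hedge Δ=-1.0000, bond B=129.5167.
  t=3,j=2: stock 100.3622 → up 132.4782 (V=22.9418), down 64.2318 (V=91.1882). Price 29.1544; hedge Δ=-1.0000, bond B=129.5167.
  t=3,j=3: stock 206.9971 → up 273.2362 (V=0.0000), down 132.4782 (V=22.9418). Price 3.3738; hedge Δ=-0.1630, bond B=37.1118.
  t=2,j=0: stock 36.8640 → up 48.6605 (V=80.8562), down 23.5930 (V=105.9237). Price 71.0666; hedge Δ=-1.0000, bond B=107.9306.
  t=2,j=1: stock 76.0320 → up 100.3622 (V=29.1544), down 48.6605 (V=80.8562). Price 31.8986; hedge Δ=-1.0000, bond B=107.9306.
  t=2,j=2: stock 156.8160 → up 206.9971 (V=3.3738), down 100.3622 (V=29.1544). Price 6.6028; hedge Δ=-0.2418, bond B=44.5155.
  t=1,j=0: stock 57.6000 → up 76.0320 (V=31.8986), down 36.8640 (V=71.0666). Price 32.3421; hedge Δ=-1.0000, bond B=89.9421.
  t=1,j=1: stock 118.8000 → up 156.8160 (V=6.6028), down 76.0320 (V=31.8986). Price 9.2223; hedge Δ=-0.3131, bond B=46.4220.
  t=0,j=0: stock 90.0000 → up 118.8000 (V=9.2223), down 57.6000 (V=32.3421). Price 11.0852; hedge Δ=-0.3778, bond B=45.0850.
The time-0 hedge costs 11.0852, which is the no-arbitrage price.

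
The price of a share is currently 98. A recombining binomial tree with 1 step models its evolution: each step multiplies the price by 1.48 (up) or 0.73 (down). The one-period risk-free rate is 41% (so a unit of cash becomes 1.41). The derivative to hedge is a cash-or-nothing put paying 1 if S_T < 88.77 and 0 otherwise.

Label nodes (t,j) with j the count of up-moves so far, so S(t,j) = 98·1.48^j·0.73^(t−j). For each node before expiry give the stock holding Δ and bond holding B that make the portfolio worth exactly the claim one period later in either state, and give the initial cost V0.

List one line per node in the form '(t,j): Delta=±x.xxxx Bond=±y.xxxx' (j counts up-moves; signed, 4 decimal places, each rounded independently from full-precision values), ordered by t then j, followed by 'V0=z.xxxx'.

(0,0): Delta=-0.0136 Bond=1.3995
V0=0.0662

Risk-neutral probability p* = (R−d)/(u−d) = (1.41−0.73)/(1.48−0.73) = 0.9067.
Terminal payoffs: V(1,0)=1.0000, V(1,1)=0.0000
Node (0,0) S=98.0000: V=(p*·0.0000+(1−p*)·1.0000)/1.41=0.0662; Δ=(0.0000−1.0000)/(145.0400−71.5400)=-0.0136; B=V−Δ·S=1.3995
Root portfolio cost Δ·98+B reproduces V0=0.0662.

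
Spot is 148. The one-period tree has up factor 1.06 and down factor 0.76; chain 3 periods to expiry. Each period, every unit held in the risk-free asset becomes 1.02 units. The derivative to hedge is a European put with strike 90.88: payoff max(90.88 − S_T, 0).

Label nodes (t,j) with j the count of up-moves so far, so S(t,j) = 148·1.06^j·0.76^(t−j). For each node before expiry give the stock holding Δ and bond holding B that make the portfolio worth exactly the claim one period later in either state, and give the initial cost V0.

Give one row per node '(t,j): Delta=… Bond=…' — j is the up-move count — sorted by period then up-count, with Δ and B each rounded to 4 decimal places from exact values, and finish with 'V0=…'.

(0,0): Delta=-0.0112 Bond=1.7272
(1,0): Delta=-0.1060 Bond=12.4301
(1,1): Delta=-0.0007 Bond=0.1205
(2,0): Delta=-1.0000 Bond=89.0980
(2,1): Delta=-0.0074 Bond=0.9218
(2,2): Delta=0.0000 Bond=0.0000
V0=0.0695

Since d<R<u, set p* = (R−d)/(u−d) = 0.8667; price each node as the discounted p*-expectation of its children.
Terminal payoffs: V(3,0)=25.9116, V(3,1)=0.2661, V(3,2)=0.0000, V(3,3)=0.0000
Node (2,0) S=85.4848: V=(p*·0.2661+(1−p*)·25.9116)/1.02=3.6132; Δ=(0.2661−25.9116)/(90.6139−64.9684)=-1.0000; B=V−Δ·S=89.0980
Node (2,1) S=119.2288: V=(p*·0.0000+(1−p*)·0.2661)/1.02=0.0348; Δ=(0.0000−0.2661)/(126.3825−90.6139)=-0.0074; B=V−Δ·S=0.9218
Node (2,2) S=166.2928: V=(p*·0.0000+(1−p*)·0.0000)/1.02=0.0000; Δ=(0.0000−0.0000)/(176.2704−126.3825)=0.0000; B=V−Δ·S=0.0000
Node (1,0) S=112.4800: V=(p*·0.0348+(1−p*)·3.6132)/1.02=0.5019; Δ=(0.0348−3.6132)/(119.2288−85.4848)=-0.1060; B=V−Δ·S=12.4301
Node (1,1) S=156.8800: V=(p*·0.0000+(1−p*)·0.0348)/1.02=0.0045; Δ=(0.0000−0.0348)/(166.2928−119.2288)=-0.0007; B=V−Δ·S=0.1205
Node (0,0) S=148.0000: V=(p*·0.0045+(1−p*)·0.5019)/1.02=0.0695; Δ=(0.0045−0.5019)/(156.8800−112.4800)=-0.0112; B=V−Δ·S=1.7272
Self-financing check: at every node Δ·S+B equals the discounted successor values.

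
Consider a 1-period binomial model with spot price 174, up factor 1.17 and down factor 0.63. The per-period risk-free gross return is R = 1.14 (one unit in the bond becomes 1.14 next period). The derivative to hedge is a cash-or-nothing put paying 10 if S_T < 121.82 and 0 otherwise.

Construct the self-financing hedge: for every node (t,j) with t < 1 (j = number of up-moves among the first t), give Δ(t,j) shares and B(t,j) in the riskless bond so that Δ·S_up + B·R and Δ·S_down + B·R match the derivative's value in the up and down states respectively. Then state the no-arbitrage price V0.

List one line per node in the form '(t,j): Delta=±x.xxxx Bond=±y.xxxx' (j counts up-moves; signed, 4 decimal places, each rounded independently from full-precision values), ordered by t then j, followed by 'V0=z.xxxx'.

(0,0): Delta=-0.1064 Bond=19.0058
V0=0.4873

No-arbitrage ⇒ martingale measure with p* = (R−d)/(u−d) = 0.9444.
Payoff layer (t=1): V(1,0)=10.0000, V(1,1)=0.0000
  t=0,j=0: stock 174.0000 → up 203.5800 (V=0.0000), down 109.6200 (V=10.0000). Price 0.4873; hedge Δ=-0.1064, bond B=19.0058.
Check: Δ(0,0)·S0 + B(0,0) = 0.4873 = V0.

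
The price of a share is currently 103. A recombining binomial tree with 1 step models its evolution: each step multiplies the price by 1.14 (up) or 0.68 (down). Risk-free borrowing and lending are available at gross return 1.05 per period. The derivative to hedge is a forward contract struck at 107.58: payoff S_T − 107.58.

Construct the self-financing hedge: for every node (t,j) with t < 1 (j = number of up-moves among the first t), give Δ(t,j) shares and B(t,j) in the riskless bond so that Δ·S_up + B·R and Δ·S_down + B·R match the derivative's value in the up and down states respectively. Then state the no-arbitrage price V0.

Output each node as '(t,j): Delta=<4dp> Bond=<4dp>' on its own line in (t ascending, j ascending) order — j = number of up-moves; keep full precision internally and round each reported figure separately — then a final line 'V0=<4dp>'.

(0,0): Delta=1.0000 Bond=-102.4571
V0=0.5429

The replicating-portfolio and risk-neutral prices coincide; use p* = (1.05−0.68)/(1.14−0.68) = 0.8043 for the latter.
Terminal payoffs: V(1,0)=-37.5400, V(1,1)=9.8400
Node (0,0) S=103.0000: V=(p*·9.8400+(1−p*)·-37.5400)/1.05=0.5429; Δ=(9.8400−-37.5400)/(117.4200−70.0400)=1.0000; B=V−Δ·S=-102.4571
Root portfolio cost Δ·103+B reproduces V0=0.5429.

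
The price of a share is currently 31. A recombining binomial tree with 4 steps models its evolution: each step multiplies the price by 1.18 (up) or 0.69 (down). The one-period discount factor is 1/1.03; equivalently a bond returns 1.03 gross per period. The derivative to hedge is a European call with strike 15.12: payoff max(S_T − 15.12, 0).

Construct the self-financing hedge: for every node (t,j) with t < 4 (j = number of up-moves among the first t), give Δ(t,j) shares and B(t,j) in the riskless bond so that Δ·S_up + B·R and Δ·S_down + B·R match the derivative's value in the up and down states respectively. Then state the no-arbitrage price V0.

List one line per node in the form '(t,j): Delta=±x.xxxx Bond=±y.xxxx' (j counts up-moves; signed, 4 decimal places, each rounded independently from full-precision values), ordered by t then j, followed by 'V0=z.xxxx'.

The replicating-portfolio and risk-neutral prices coincide; use p* = (1.03−0.69)/(1.18−0.69) = 0.6939 for the latter.
Terminal payoffs: V(4,0)=0.0000, V(4,1)=0.0000, V(4,2)=5.4306, V(4,3)=20.0245, V(4,4)=44.9821
  t=3,j=0: stock 10.1838 → up 12.0169 (V=0.0000), down 7.0268 (V=0.0000). Price 0.0000; hedge Δ=0.0000, bond B=0.0000.
  t=3,j=1: stock 17.4157 → up 20.5506 (V=5.4306), down 12.0169 (V=0.0000). Price 3.6584; hedge Δ=0.6364, bond B=-7.4244.
  t=3,j=2: stock 29.7834 → up 35.1445 (V=20.0245), down 20.5506 (V=5.4306). Price 15.1038; hedge Δ=1.0000, bond B=-14.6796.
  t=3,j=3: stock 50.9340 → up 60.1021 (V=44.9821), down 35.1445 (V=20.0245). Price 36.2544; hedge Δ=1.0000, bond B=-14.6796.
  t=2,j=0: stock 14.7591 → up 17.4157 (V=3.6584), down 10.1838 (V=0.0000). Price 2.4645; hedge Δ=0.5059, bond B=-5.0016.
  t=2,j=1: stock 25.2402 → up 29.7834 (V=15.1038), down 17.4157 (V=3.6584). Price 11.2623; hedge Δ=0.9254, bond B=-12.0958.
  t=2,j=2: stock 43.1644 → up 50.9340 (V=36.2544), down 29.7834 (V=15.1038). Price 28.9123; hedge Δ=1.0000, bond B=-14.2521.
  t=1,j=0: stock 21.3900 → up 25.2402 (V=11.2623), down 14.7591 (V=2.4645). Price 8.3195; hedge Δ=0.8394, bond B=-9.6350.
  t=1,j=1: stock 36.5800 → up 43.1644 (V=28.9123), down 25.2402 (V=11.2623). Price 22.8245; hedge Δ=0.9847, bond B=-13.1961.
  t=0,j=0: stock 31.0000 → up 36.5800 (V=22.8245), down 21.3900 (V=8.3195). Price 17.8487; hedge Δ=0.9549, bond B=-11.7534.
Root portfolio cost Δ·31+B reproduces V0=17.8487.

(0,0): Delta=0.9549 Bond=-11.7534
(1,0): Delta=0.8394 Bond=-9.6350
(1,1): Delta=0.9847 Bond=-13.1961
(2,0): Delta=0.5059 Bond=-5.0016
(2,1): Delta=0.9254 Bond=-12.0958
(2,2): Delta=1.0000 Bond=-14.2521
(3,0): Delta=0.0000 Bond=0.0000
(3,1): Delta=0.6364 Bond=-7.4244
(3,2): Delta=1.0000 Bond=-14.6796
(3,3): Delta=1.0000 Bond=-14.6796
V0=17.8487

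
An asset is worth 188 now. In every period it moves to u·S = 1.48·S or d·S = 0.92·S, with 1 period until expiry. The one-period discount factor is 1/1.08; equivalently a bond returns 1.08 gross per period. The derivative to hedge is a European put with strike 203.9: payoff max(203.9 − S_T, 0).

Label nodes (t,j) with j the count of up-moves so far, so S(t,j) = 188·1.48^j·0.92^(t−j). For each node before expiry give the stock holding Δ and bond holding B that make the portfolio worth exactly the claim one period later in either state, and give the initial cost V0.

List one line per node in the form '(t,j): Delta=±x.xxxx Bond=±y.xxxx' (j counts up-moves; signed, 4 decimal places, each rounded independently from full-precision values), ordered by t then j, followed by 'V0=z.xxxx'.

The replicating-portfolio and risk-neutral prices coincide; use p* = (1.08−0.92)/(1.48−0.92) = 0.2857 for the latter.
Terminal payoffs: V(1,0)=30.9400, V(1,1)=0.0000
(0,0): S=188.0000. Δ = (V_up−V_dn)/(S_up−S_dn) = (0.0000−30.9400)/(278.2400−172.9600) = -0.2939. V = [p*·0.0000 + (1−p*)·30.9400]/1.08 = 20.4630. B = V − Δ·S = 75.7130.
Check: Δ(0,0)·S0 + B(0,0) = 20.4630 = V0.

(0,0): Delta=-0.2939 Bond=75.7130
V0=20.4630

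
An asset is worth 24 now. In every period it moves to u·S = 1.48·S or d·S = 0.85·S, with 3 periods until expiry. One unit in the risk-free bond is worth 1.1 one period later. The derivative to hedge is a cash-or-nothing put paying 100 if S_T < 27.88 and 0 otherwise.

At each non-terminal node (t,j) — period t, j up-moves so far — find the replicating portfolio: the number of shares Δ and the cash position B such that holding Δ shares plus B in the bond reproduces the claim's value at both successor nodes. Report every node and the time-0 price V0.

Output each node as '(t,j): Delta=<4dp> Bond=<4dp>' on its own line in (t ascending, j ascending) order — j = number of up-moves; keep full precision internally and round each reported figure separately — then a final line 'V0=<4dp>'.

No-arbitrage ⇒ martingale measure with p* = (R−d)/(u−d) = 0.3968.
At expiry t=3: V(3,0)=100.0000, V(3,1)=100.0000, V(3,2)=0.0000, V(3,3)=0.0000
  t=2,j=0: stock 17.3400 → up 25.6632 (V=100.0000), down 14.7390 (V=100.0000). Price 90.9091; hedge Δ=0.0000, bond B=90.9091.
  t=2,j=1: stock 30.1920 → up 44.6842 (V=0.0000), down 25.6632 (V=100.0000). Price 54.8341; hedge Δ=-5.2574, bond B=213.5642.
  t=2,j=2: stock 52.5696 → up 77.8030 (V=0.0000), down 44.6842 (V=0.0000). Price 0.0000; hedge Δ=0.0000, bond B=0.0000.
  t=1,j=0: stock 20.4000 → up 30.1920 (V=54.8341), down 17.3400 (V=90.9091). Price 69.6305; hedge Δ=-2.8070, bond B=126.8925.
  t=1,j=1: stock 35.5200 → up 52.5696 (V=0.0000), down 30.1920 (V=54.8341). Price 30.0677; hedge Δ=-2.4504, bond B=117.1059.
  t=0,j=0: stock 24.0000 → up 35.5200 (V=30.0677), down 20.4000 (V=69.6305). Price 49.0282; hedge Δ=-2.6166, bond B=111.8263.
Each (Δ,B) replicates both successor values, so the strategy is self-financing and V0 is arbitrage-free.

(0,0): Delta=-2.6166 Bond=111.8263
(1,0): Delta=-2.8070 Bond=126.8925
(1,1): Delta=-2.4504 Bond=117.1059
(2,0): Delta=0.0000 Bond=90.9091
(2,1): Delta=-5.2574 Bond=213.5642
(2,2): Delta=0.0000 Bond=0.0000
V0=49.0282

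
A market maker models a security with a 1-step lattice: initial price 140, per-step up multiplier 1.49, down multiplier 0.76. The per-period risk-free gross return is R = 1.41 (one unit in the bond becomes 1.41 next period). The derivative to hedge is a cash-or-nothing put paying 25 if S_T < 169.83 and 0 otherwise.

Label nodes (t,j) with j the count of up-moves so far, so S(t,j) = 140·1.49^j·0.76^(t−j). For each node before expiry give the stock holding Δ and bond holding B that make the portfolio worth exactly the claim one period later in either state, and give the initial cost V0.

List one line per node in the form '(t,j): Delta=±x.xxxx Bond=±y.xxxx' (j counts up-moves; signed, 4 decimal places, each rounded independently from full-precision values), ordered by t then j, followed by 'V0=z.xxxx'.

(0,0): Delta=-0.2446 Bond=36.1896
V0=1.9431

Under the risk-neutral measure, an up-move has probability p* = (R−d)/(u−d) = 0.8904 and values discount at R = 1.41.
Terminal values V(1,·): V(1,0)=25.0000, V(1,1)=0.0000
  t=0,j=0: stock 140.0000 → up 208.6000 (V=0.0000), down 106.4000 (V=25.0000). Price 1.9431; hedge Δ=-0.2446, bond B=36.1896.
The time-0 hedge costs 1.9431, which is the no-arbitrage price.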